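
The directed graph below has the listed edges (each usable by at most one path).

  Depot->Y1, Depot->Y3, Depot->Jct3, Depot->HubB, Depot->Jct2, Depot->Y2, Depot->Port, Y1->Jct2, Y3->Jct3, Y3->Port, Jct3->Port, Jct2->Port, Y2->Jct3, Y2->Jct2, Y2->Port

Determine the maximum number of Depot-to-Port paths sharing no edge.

5

Assign every edge capacity 1; by Menger, the answer equals the max flow.
Path Depot→Port (+1); total 1.
Path Depot→Y3→Port (+1); total 2.
Path Depot→Jct3→Port (+1); total 3.
Path Depot→Jct2→Port (+1); total 4.
Path Depot→Y2→Port (+1); total 5.
No residual Depot→Port path; max flow = 5.
Certifying cut of size 5: {Depot→Jct3, Depot→Port, Depot→Y2, Depot→Y3, Jct2→Port}.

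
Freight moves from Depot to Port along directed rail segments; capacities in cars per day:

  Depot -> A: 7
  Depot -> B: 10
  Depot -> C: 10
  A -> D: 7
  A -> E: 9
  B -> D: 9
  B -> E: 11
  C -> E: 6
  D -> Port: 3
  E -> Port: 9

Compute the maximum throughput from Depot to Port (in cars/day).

Augment Depot→A→D→Port: bottleneck 3, flow now 3.
Augment Depot→A→E→Port: bottleneck 4, flow now 7.
Augment Depot→B→E→Port: bottleneck 5, flow now 12.
No augmenting path remains; maximum flow = 12.
In the residual graph, reachable from Depot: {Depot, A, B, C, D, E}.
Min-cut edges: D→Port (3), E→Port (9); capacity 3 + 9 = 12.
This cut is saturated, so no flow can exceed 12.

12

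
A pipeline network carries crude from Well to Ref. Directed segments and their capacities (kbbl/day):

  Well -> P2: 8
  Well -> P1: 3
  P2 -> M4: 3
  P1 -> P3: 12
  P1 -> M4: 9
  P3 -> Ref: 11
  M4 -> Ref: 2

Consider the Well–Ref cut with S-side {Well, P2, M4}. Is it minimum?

Yes — it is a minimum cut (capacity 5).

Given cut capacity: 3 + 2 = 5.
Augment Well→P2→M4→Ref: bottleneck 2, flow now 2.
Augment Well→P1→P3→Ref: bottleneck 3, flow now 5.
No augmenting path remains; maximum flow = 5.
Cut capacity 5 equals the max flow, so it is a minimum cut.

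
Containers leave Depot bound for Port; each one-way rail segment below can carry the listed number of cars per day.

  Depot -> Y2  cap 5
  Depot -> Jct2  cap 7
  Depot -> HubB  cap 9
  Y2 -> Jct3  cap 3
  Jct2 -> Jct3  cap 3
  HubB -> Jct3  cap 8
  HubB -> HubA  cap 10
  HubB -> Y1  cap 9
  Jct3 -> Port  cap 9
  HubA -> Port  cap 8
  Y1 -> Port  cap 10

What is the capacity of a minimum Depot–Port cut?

15

Augment Depot→Y2→Jct3→Port: bottleneck 3, flow now 3.
Augment Depot→Jct2→Jct3→Port: bottleneck 3, flow now 6.
Augment Depot→HubB→Jct3→Port: bottleneck 3, flow now 9.
Augment Depot→HubB→HubA→Port: bottleneck 6, flow now 15.
No augmenting path remains; maximum flow = 15.
By max-flow min-cut, the minimum cut capacity equals the max flow.
In the residual graph, reachable from Depot: {Depot, Y2, Jct2}.
Min-cut edges: Depot→HubB (9), Y2→Jct3 (3), Jct2→Jct3 (3); capacity 9 + 3 + 3 = 15.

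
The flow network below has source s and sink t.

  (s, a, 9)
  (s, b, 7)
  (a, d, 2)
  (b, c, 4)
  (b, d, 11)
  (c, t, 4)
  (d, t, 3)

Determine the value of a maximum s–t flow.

Augment s→a→d→t: bottleneck 2, flow now 2.
Augment s→b→c→t: bottleneck 4, flow now 6.
Augment s→b→d→t: bottleneck 1, flow now 7.
No augmenting path remains; maximum flow = 7.
In the residual graph, reachable from s: {s, a, b, d}.
Min-cut edges: b→c (4), d→t (3); capacity 4 + 3 = 7.
This cut is saturated, so no flow can exceed 7.

7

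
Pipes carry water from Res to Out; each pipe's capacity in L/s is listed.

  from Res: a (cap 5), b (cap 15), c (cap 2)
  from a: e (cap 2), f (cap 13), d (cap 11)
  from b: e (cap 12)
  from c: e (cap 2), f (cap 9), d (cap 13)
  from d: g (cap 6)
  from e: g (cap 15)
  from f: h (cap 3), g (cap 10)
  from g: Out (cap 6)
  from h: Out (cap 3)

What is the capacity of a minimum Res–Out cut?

9

Augment Res→a→d→g→Out: bottleneck 5, flow now 5.
Augment Res→b→e→g→Out: bottleneck 1, flow now 6.
Augment Res→c→f→h→Out: bottleneck 2, flow now 8.
Augment Res→b→e→g→d→a→f→h→Out: bottleneck 1, flow now 9. (uses reverse residual edge)
No augmenting path remains; maximum flow = 9.
By max-flow min-cut, the minimum cut capacity equals the max flow.
In the residual graph, reachable from Res: {Res, a, b, c, d, e, f, g}.
Min-cut edges: f→h (3), g→Out (6); capacity 3 + 6 = 9.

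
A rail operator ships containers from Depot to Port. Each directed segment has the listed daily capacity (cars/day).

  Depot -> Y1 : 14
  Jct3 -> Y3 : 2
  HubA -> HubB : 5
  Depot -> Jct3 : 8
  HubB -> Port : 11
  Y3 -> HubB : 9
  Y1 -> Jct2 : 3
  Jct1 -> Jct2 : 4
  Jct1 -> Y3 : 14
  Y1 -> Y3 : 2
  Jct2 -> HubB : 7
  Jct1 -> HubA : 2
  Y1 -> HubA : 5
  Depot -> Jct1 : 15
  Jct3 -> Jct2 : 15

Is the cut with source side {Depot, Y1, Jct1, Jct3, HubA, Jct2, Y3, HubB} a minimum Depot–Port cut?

Yes — it is a minimum cut (capacity 11).

Given cut capacity: 11 = 11.
Augment Depot→Y1→HubA→HubB→Port: bottleneck 5, flow now 5.
Augment Depot→Y1→Jct2→HubB→Port: bottleneck 3, flow now 8.
Augment Depot→Y1→Y3→HubB→Port: bottleneck 2, flow now 10.
Augment Depot→Jct1→Jct2→HubB→Port: bottleneck 1, flow now 11.
No augmenting path remains; maximum flow = 11.
Cut capacity 11 equals the max flow, so it is a minimum cut.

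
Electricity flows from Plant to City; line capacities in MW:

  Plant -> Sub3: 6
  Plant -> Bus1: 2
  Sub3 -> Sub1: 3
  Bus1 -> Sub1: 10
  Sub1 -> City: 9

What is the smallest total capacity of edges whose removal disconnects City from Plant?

5

Augment Plant→Sub3→Sub1→City: bottleneck 3, flow now 3.
Augment Plant→Bus1→Sub1→City: bottleneck 2, flow now 5.
No augmenting path remains; maximum flow = 5.
By max-flow min-cut, the minimum cut capacity equals the max flow.
In the residual graph, reachable from Plant: {Plant, Sub3}.
Min-cut edges: Plant→Bus1 (2), Sub3→Sub1 (3); capacity 2 + 3 = 5.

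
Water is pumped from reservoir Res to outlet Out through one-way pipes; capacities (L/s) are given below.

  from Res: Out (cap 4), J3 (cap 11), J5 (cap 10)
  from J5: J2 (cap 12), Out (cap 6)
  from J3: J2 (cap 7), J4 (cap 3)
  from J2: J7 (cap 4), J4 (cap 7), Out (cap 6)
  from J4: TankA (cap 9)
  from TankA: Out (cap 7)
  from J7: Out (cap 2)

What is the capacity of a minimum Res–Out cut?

Augment Res→Out: bottleneck 4, flow now 4.
Augment Res→J5→Out: bottleneck 6, flow now 10.
Augment Res→J5→J2→Out: bottleneck 4, flow now 14.
Augment Res→J3→J2→Out: bottleneck 2, flow now 16.
Augment Res→J3→J2→J7→Out: bottleneck 2, flow now 18.
Augment Res→J3→J4→TankA→Out: bottleneck 3, flow now 21.
Augment Res→J3→J2→J4→TankA→Out: bottleneck 3, flow now 24.
No augmenting path remains; maximum flow = 24.
By max-flow min-cut, the minimum cut capacity equals the max flow.
In the residual graph, reachable from Res: {Res, J3}.
Min-cut edges: Res→J5 (10), Res→Out (4), J3→J2 (7), J3→J4 (3); capacity 10 + 4 + 7 + 3 = 24.

24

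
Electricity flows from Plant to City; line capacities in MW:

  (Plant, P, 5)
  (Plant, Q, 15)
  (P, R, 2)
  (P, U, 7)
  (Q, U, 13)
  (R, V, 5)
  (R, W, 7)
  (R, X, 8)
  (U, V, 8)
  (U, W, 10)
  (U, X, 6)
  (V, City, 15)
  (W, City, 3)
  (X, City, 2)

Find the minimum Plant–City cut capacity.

Augment Plant→P→R→V→City: bottleneck 2, flow now 2.
Augment Plant→P→U→V→City: bottleneck 3, flow now 5.
Augment Plant→Q→U→V→City: bottleneck 5, flow now 10.
Augment Plant→Q→U→W→City: bottleneck 3, flow now 13.
Augment Plant→Q→U→X→City: bottleneck 2, flow now 15.
No augmenting path remains; maximum flow = 15.
By max-flow min-cut, the minimum cut capacity equals the max flow.
In the residual graph, reachable from Plant: {Plant, P, Q, U, W, X}.
Min-cut edges: P→R (2), U→V (8), W→City (3), X→City (2); capacity 2 + 8 + 3 + 2 = 15.

15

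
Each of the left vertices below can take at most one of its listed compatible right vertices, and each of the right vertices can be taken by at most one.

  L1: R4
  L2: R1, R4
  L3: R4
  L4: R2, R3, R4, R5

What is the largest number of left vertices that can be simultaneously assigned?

Unit-capacity flow: source→left, listed edges, right→sink; max matching = max flow.
Augmenting path L1→R4 (+1); matched 1.
Augmenting path L2→R1 (+1); matched 2.
Augmenting path L4→R2 (+1); matched 3.
No augmenting path remains; maximum matching = 3.
König certificate: {L2, L4, R4} is a vertex cover of size 3 (every listed pair touches it), so no matching can be larger.

3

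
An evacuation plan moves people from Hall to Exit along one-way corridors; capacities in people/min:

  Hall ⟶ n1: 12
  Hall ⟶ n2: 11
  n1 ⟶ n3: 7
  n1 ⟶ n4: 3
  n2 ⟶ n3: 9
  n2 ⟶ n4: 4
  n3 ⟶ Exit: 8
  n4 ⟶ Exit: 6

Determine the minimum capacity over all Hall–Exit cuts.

14

Augment Hall→n1→n3→Exit: bottleneck 7, flow now 7.
Augment Hall→n1→n4→Exit: bottleneck 3, flow now 10.
Augment Hall→n2→n3→Exit: bottleneck 1, flow now 11.
Augment Hall→n2→n4→Exit: bottleneck 3, flow now 14.
No augmenting path remains; maximum flow = 14.
By max-flow min-cut, the minimum cut capacity equals the max flow.
In the residual graph, reachable from Hall: {Hall, n1, n2, n3, n4}.
Min-cut edges: n3→Exit (8), n4→Exit (6); capacity 8 + 6 = 14.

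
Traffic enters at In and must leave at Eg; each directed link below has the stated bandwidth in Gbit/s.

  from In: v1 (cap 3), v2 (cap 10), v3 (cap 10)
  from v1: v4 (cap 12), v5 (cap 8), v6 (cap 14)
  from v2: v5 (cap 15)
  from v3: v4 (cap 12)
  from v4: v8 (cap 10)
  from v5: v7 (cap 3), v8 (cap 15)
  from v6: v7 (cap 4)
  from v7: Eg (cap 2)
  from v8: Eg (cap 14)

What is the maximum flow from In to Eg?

Augment In→v1→v4→v8→Eg: bottleneck 3, flow now 3.
Augment In→v2→v5→v7→Eg: bottleneck 2, flow now 5.
Augment In→v2→v5→v8→Eg: bottleneck 8, flow now 13.
Augment In→v3→v4→v8→Eg: bottleneck 3, flow now 16.
No augmenting path remains; maximum flow = 16.
In the residual graph, reachable from In: {In, v1, v2, v3, v4, v5, v6, v7, v8}.
Min-cut edges: v7→Eg (2), v8→Eg (14); capacity 2 + 14 = 16.
This cut is saturated, so no flow can exceed 16.

16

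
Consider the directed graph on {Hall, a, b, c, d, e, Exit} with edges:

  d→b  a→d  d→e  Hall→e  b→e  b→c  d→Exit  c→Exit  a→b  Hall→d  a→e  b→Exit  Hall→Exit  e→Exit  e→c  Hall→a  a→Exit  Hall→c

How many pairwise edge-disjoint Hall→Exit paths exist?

Assign every edge capacity 1; by Menger, the answer equals the max flow.
Path Hall→Exit (+1); total 1.
Path Hall→a→Exit (+1); total 2.
Path Hall→c→Exit (+1); total 3.
Path Hall→d→Exit (+1); total 4.
Path Hall→e→Exit (+1); total 5.
No residual Hall→Exit path; max flow = 5.
Certifying cut of size 5: {Hall→Exit, Hall→a, Hall→c, Hall→d, Hall→e}.

5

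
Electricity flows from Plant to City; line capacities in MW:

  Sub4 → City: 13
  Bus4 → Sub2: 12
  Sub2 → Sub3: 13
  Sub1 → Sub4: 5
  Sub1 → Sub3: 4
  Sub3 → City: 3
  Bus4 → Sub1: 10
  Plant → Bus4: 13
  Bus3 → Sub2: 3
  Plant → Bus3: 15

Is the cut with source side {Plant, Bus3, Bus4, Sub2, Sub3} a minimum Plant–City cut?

No — its capacity is 13, but the minimum cut has capacity 8.

Given cut capacity: 10 + 3 = 13.
Augment Plant→Bus3→Sub2→Sub3→City: bottleneck 3, flow now 3.
Augment Plant→Bus4→Sub1→Sub4→City: bottleneck 5, flow now 8.
No augmenting path remains; maximum flow = 8.
In the residual graph, reachable from Plant: {Plant, Bus3, Bus4, Sub1, Sub2, Sub3}.
Min-cut edges: Sub1→Sub4 (5), Sub3→City (3); capacity 5 + 3 = 8.
Cut capacity 13 exceeds the max flow 8, so it is not minimum.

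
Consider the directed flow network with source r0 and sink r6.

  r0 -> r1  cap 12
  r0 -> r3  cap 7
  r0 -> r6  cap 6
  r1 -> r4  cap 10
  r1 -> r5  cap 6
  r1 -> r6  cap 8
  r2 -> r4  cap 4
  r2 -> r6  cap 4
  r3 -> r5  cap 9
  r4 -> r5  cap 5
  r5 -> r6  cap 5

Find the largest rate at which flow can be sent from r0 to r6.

19

Augment r0→r6: bottleneck 6, flow now 6.
Augment r0→r1→r6: bottleneck 8, flow now 14.
Augment r0→r1→r5→r6: bottleneck 4, flow now 18.
Augment r0→r3→r5→r6: bottleneck 1, flow now 19.
No augmenting path remains; maximum flow = 19.
In the residual graph, reachable from r0: {r0, r1, r3, r4, r5}.
Min-cut edges: r0→r6 (6), r1→r6 (8), r5→r6 (5); capacity 6 + 8 + 5 = 19.
This cut is saturated, so no flow can exceed 19.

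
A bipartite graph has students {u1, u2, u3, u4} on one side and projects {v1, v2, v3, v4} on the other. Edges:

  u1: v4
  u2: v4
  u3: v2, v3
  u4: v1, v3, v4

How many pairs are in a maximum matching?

3

Unit-capacity flow: source→left, listed edges, right→sink; max matching = max flow.
Augmenting path u1→v4 (+1); matched 1.
Augmenting path u3→v2 (+1); matched 2.
Augmenting path u4→v1 (+1); matched 3.
No augmenting path remains; maximum matching = 3.
König certificate: {u3, u4, v4} is a vertex cover of size 3 (every listed pair touches it), so no matching can be larger.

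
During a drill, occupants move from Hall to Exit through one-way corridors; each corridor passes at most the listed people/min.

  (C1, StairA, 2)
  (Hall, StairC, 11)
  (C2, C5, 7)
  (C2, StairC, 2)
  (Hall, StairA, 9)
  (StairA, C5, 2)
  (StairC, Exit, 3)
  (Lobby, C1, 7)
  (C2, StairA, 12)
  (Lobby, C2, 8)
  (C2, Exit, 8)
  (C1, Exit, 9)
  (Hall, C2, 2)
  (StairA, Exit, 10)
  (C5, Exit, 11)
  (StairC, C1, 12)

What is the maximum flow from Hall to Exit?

Augment Hall→StairC→Exit: bottleneck 3, flow now 3.
Augment Hall→C2→Exit: bottleneck 2, flow now 5.
Augment Hall→StairA→Exit: bottleneck 9, flow now 14.
Augment Hall→StairC→C1→Exit: bottleneck 8, flow now 22.
No augmenting path remains; maximum flow = 22.
In the residual graph, reachable from Hall: {Hall}.
Min-cut edges: Hall→StairC (11), Hall→C2 (2), Hall→StairA (9); capacity 11 + 2 + 9 = 22.
This cut is saturated, so no flow can exceed 22.

22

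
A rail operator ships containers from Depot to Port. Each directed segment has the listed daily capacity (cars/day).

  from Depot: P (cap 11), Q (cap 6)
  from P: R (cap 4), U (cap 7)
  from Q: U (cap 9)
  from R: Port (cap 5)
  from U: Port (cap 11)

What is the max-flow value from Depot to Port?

15

Augment Depot→P→R→Port: bottleneck 4, flow now 4.
Augment Depot→P→U→Port: bottleneck 7, flow now 11.
Augment Depot→Q→U→Port: bottleneck 4, flow now 15.
No augmenting path remains; maximum flow = 15.
In the residual graph, reachable from Depot: {Depot, P, Q, U}.
Min-cut edges: P→R (4), U→Port (11); capacity 4 + 11 = 15.
This cut is saturated, so no flow can exceed 15.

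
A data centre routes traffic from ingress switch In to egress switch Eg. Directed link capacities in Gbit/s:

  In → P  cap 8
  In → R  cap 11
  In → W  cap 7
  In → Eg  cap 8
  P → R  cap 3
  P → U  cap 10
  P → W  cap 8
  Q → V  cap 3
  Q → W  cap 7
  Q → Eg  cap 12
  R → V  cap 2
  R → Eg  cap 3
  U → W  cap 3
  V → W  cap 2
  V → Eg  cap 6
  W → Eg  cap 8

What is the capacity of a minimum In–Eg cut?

21

Augment In→Eg: bottleneck 8, flow now 8.
Augment In→R→Eg: bottleneck 3, flow now 11.
Augment In→W→Eg: bottleneck 7, flow now 18.
Augment In→P→W→Eg: bottleneck 1, flow now 19.
Augment In→R→V→Eg: bottleneck 2, flow now 21.
No augmenting path remains; maximum flow = 21.
By max-flow min-cut, the minimum cut capacity equals the max flow.
In the residual graph, reachable from In: {In, P, R, U, W}.
Min-cut edges: In→Eg (8), R→V (2), R→Eg (3), W→Eg (8); capacity 8 + 2 + 3 + 8 = 21.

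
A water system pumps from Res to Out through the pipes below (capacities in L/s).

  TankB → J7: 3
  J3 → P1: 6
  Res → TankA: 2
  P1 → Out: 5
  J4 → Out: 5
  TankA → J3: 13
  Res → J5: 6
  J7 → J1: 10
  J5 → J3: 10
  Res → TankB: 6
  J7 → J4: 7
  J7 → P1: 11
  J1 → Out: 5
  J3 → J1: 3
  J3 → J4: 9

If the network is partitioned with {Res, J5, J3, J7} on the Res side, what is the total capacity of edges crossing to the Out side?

Edges leaving {Res, J5, J3, J7}: Res→TankB (6), Res→TankA (2), J3→J4 (9), J3→J1 (3), J3→P1 (6), J7→J4 (7), J7→J1 (10), J7→P1 (11).
Cut capacity = 6 + 2 + 9 + 3 + 6 + 7 + 10 + 11 = 54.

54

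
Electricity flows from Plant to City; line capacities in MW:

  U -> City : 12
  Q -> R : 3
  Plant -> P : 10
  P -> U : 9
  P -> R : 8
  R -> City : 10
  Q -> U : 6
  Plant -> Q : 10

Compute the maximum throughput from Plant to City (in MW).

19

Augment Plant→P→R→City: bottleneck 8, flow now 8.
Augment Plant→P→U→City: bottleneck 2, flow now 10.
Augment Plant→Q→R→City: bottleneck 2, flow now 12.
Augment Plant→Q→U→City: bottleneck 6, flow now 18.
Augment Plant→Q→R→P→U→City: bottleneck 1, flow now 19. (uses reverse residual edge)
No augmenting path remains; maximum flow = 19.
In the residual graph, reachable from Plant: {Plant, Q}.
Min-cut edges: Plant→P (10), Q→R (3), Q→U (6); capacity 10 + 3 + 6 = 19.
This cut is saturated, so no flow can exceed 19.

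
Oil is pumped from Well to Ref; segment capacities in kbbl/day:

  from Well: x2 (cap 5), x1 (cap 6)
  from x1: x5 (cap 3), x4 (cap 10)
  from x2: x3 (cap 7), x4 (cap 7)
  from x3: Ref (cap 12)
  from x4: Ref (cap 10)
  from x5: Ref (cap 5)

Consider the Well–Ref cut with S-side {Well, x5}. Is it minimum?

No — its capacity is 16, but the minimum cut has capacity 11.

Given cut capacity: 6 + 5 + 5 = 16.
Augment Well→x1→x4→Ref: bottleneck 6, flow now 6.
Augment Well→x2→x3→Ref: bottleneck 5, flow now 11.
No augmenting path remains; maximum flow = 11.
In the residual graph, reachable from Well: {Well}.
Min-cut edges: Well→x1 (6), Well→x2 (5); capacity 6 + 5 = 11.
Cut capacity 16 exceeds the max flow 11, so it is not minimum.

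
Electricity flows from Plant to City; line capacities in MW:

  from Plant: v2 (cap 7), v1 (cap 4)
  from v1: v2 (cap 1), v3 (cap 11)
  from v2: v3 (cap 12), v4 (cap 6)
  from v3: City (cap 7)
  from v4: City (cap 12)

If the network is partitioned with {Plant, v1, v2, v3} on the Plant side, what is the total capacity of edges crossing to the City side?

13

Edges leaving {Plant, v1, v2, v3}: v2→v4 (6), v3→City (7).
Cut capacity = 6 + 7 = 13.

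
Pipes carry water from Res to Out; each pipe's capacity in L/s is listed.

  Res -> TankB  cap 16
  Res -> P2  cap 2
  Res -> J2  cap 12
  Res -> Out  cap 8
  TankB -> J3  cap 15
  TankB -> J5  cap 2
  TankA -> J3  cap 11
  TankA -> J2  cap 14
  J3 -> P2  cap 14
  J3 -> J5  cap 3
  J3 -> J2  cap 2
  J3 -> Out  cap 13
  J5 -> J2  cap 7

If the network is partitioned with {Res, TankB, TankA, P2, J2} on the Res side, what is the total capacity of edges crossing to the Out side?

36

Edges leaving {Res, TankB, TankA, P2, J2}: Res→Out (8), TankB→J3 (15), TankB→J5 (2), TankA→J3 (11).
Cut capacity = 8 + 15 + 2 + 11 = 36.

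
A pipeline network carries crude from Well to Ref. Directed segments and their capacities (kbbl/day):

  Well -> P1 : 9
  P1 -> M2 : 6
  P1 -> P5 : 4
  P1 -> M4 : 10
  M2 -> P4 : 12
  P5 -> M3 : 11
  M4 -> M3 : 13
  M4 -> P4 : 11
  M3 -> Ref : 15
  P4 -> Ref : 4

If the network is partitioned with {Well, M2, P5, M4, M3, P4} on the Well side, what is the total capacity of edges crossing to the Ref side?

28

Edges leaving {Well, M2, P5, M4, M3, P4}: Well→P1 (9), M3→Ref (15), P4→Ref (4).
Cut capacity = 9 + 15 + 4 = 28.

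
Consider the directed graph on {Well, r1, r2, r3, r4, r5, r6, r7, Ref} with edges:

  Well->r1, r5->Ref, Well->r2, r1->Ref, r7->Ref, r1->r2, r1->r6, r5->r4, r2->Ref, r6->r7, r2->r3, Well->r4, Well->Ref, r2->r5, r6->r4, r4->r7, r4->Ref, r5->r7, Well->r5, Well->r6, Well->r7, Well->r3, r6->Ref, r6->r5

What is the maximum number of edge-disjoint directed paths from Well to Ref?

7

Assign every edge capacity 1; by Menger, the answer equals the max flow.
Path Well→Ref (+1); total 1.
Path Well→r1→Ref (+1); total 2.
Path Well→r2→Ref (+1); total 3.
Path Well→r4→Ref (+1); total 4.
Path Well→r5→Ref (+1); total 5.
Path Well→r6→Ref (+1); total 6.
Path Well→r7→Ref (+1); total 7.
No residual Well→Ref path; max flow = 7.
Certifying cut of size 7: {Well→Ref, Well→r1, Well→r2, Well→r4, Well→r5, Well→r6, Well→r7}.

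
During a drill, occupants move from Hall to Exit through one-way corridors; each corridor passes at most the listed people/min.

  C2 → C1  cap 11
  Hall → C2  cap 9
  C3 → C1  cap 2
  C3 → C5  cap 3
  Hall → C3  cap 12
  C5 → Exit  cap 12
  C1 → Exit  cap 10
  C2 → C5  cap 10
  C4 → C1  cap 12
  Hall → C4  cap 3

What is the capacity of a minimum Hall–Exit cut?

Augment Hall→C3→C5→Exit: bottleneck 3, flow now 3.
Augment Hall→C3→C1→Exit: bottleneck 2, flow now 5.
Augment Hall→C2→C5→Exit: bottleneck 9, flow now 14.
Augment Hall→C4→C1→Exit: bottleneck 3, flow now 17.
No augmenting path remains; maximum flow = 17.
By max-flow min-cut, the minimum cut capacity equals the max flow.
In the residual graph, reachable from Hall: {Hall, C3}.
Min-cut edges: Hall→C2 (9), Hall→C4 (3), C3→C5 (3), C3→C1 (2); capacity 9 + 3 + 3 + 2 = 17.

17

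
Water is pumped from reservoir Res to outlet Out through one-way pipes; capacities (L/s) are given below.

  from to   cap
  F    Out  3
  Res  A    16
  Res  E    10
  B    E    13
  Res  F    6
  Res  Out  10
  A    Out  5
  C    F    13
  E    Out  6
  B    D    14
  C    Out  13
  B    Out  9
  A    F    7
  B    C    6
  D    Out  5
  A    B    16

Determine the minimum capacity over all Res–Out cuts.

35

Augment Res→Out: bottleneck 10, flow now 10.
Augment Res→A→Out: bottleneck 5, flow now 15.
Augment Res→E→Out: bottleneck 6, flow now 21.
Augment Res→F→Out: bottleneck 3, flow now 24.
Augment Res→A→B→Out: bottleneck 9, flow now 33.
Augment Res→A→B→C→Out: bottleneck 2, flow now 35.
No augmenting path remains; maximum flow = 35.
By max-flow min-cut, the minimum cut capacity equals the max flow.
In the residual graph, reachable from Res: {Res, E, F}.
Min-cut edges: Res→A (16), Res→Out (10), E→Out (6), F→Out (3); capacity 16 + 10 + 6 + 3 = 35.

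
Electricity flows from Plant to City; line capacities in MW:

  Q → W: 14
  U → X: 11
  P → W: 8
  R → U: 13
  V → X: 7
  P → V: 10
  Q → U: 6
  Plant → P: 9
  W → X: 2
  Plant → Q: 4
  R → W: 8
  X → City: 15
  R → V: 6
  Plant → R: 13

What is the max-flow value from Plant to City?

15

Augment Plant→P→V→X→City: bottleneck 7, flow now 7.
Augment Plant→P→W→X→City: bottleneck 2, flow now 9.
Augment Plant→Q→U→X→City: bottleneck 4, flow now 13.
Augment Plant→R→U→X→City: bottleneck 2, flow now 15.
No augmenting path remains; maximum flow = 15.
In the residual graph, reachable from Plant: {Plant, P, Q, R, U, V, W, X}.
Min-cut edges: X→City (15); capacity 15 = 15.
This cut is saturated, so no flow can exceed 15.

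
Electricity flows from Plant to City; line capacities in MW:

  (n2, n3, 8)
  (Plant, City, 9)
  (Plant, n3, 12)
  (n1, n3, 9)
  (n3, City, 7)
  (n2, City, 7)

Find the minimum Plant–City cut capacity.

16

Augment Plant→City: bottleneck 9, flow now 9.
Augment Plant→n3→City: bottleneck 7, flow now 16.
No augmenting path remains; maximum flow = 16.
By max-flow min-cut, the minimum cut capacity equals the max flow.
In the residual graph, reachable from Plant: {Plant, n3}.
Min-cut edges: Plant→City (9), n3→City (7); capacity 9 + 7 = 16.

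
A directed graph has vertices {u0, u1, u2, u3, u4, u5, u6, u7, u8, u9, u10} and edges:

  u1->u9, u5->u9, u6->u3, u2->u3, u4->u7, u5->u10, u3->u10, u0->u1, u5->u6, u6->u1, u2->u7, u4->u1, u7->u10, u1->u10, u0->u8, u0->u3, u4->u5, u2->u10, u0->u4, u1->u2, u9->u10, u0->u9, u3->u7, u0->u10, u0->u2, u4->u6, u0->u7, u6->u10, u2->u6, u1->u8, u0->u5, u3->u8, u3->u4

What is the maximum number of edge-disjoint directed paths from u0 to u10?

Assign every edge capacity 1; by Menger, the answer equals the max flow.
Path u0→u10 (+1); total 1.
Path u0→u1→u10 (+1); total 2.
Path u0→u2→u10 (+1); total 3.
Path u0→u3→u10 (+1); total 4.
Path u0→u5→u10 (+1); total 5.
Path u0→u7→u10 (+1); total 6.
Path u0→u9→u10 (+1); total 7.
Path u0→u4→u6→u10 (+1); total 8.
No residual u0→u10 path; max flow = 8.
Certifying cut of size 8: {u0→u1, u0→u10, u0→u2, u0→u3, u0→u4, u0→u5, u0→u7, u0→u9}.

8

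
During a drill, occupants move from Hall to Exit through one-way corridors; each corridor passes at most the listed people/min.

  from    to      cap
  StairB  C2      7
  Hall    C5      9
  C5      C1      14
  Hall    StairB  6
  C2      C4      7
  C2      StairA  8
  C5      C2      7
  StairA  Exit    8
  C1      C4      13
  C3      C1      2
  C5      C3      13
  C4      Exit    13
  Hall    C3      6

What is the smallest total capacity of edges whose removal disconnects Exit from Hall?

17

Augment Hall→C5→C2→StairA→Exit: bottleneck 7, flow now 7.
Augment Hall→C5→C1→C4→Exit: bottleneck 2, flow now 9.
Augment Hall→C3→C1→C4→Exit: bottleneck 2, flow now 11.
Augment Hall→StairB→C2→StairA→Exit: bottleneck 1, flow now 12.
Augment Hall→StairB→C2→C4→Exit: bottleneck 5, flow now 17.
No augmenting path remains; maximum flow = 17.
By max-flow min-cut, the minimum cut capacity equals the max flow.
In the residual graph, reachable from Hall: {Hall, C3}.
Min-cut edges: Hall→C5 (9), Hall→StairB (6), C3→C1 (2); capacity 9 + 6 + 2 = 17.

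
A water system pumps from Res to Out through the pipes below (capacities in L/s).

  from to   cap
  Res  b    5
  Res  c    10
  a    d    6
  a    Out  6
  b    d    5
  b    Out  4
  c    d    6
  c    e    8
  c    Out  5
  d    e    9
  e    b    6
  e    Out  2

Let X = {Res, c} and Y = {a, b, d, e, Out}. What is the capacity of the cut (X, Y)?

24

Edges leaving {Res, c}: Res→b (5), c→d (6), c→e (8), c→Out (5).
Cut capacity = 5 + 6 + 8 + 5 = 24.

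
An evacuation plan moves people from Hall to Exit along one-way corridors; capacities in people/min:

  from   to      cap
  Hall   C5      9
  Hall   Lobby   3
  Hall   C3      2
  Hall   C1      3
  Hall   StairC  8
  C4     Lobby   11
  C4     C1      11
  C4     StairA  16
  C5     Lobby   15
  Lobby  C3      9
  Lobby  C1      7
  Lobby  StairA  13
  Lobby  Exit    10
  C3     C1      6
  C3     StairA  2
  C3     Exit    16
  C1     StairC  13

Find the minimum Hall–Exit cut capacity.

14

Augment Hall→Lobby→Exit: bottleneck 3, flow now 3.
Augment Hall→C3→Exit: bottleneck 2, flow now 5.
Augment Hall→C5→Lobby→Exit: bottleneck 7, flow now 12.
Augment Hall→C5→Lobby→C3→Exit: bottleneck 2, flow now 14.
No augmenting path remains; maximum flow = 14.
By max-flow min-cut, the minimum cut capacity equals the max flow.
In the residual graph, reachable from Hall: {Hall, C1, StairC}.
Min-cut edges: Hall→C5 (9), Hall→Lobby (3), Hall→C3 (2); capacity 9 + 3 + 2 = 14.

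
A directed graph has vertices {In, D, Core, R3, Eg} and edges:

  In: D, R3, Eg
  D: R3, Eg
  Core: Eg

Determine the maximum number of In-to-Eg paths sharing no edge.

Assign every edge capacity 1; by Menger, the answer equals the max flow.
Path In→Eg (+1); total 1.
Path In→D→Eg (+1); total 2.
No residual In→Eg path; max flow = 2.
Certifying cut of size 2: {In→D, In→Eg}.

2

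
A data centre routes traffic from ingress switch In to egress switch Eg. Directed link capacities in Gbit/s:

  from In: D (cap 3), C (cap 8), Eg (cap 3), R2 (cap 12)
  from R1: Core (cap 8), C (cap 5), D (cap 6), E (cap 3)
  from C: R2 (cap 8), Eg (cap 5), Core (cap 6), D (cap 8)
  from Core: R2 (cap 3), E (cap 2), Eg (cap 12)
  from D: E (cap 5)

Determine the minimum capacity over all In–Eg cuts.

11

Augment In→Eg: bottleneck 3, flow now 3.
Augment In→C→Eg: bottleneck 5, flow now 8.
Augment In→C→Core→Eg: bottleneck 3, flow now 11.
No augmenting path remains; maximum flow = 11.
By max-flow min-cut, the minimum cut capacity equals the max flow.
In the residual graph, reachable from In: {In, D, E, R2}.
Min-cut edges: In→C (8), In→Eg (3); capacity 8 + 3 = 11.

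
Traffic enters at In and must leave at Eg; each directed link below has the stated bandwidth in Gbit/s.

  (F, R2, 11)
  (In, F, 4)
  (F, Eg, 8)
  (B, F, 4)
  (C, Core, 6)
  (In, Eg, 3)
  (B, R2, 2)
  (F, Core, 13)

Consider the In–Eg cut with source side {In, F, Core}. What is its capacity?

22

Edges leaving {In, F, Core}: In→Eg (3), F→R2 (11), F→Eg (8).
Cut capacity = 3 + 11 + 8 = 22.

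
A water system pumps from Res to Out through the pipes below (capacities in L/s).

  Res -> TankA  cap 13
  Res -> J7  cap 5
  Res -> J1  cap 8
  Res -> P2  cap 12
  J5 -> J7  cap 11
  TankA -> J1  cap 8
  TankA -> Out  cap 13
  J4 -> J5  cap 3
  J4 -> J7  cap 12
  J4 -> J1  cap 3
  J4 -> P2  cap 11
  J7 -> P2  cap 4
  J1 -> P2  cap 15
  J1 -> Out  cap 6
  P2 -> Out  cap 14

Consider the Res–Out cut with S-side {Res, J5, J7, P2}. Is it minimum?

Given cut capacity: 13 + 8 + 14 = 35.
Augment Res→TankA→Out: bottleneck 13, flow now 13.
Augment Res→J1→Out: bottleneck 6, flow now 19.
Augment Res→P2→Out: bottleneck 12, flow now 31.
Augment Res→J7→P2→Out: bottleneck 2, flow now 33.
No augmenting path remains; maximum flow = 33.
In the residual graph, reachable from Res: {Res, J7, J1, P2}.
Min-cut edges: Res→TankA (13), J1→Out (6), P2→Out (14); capacity 13 + 6 + 14 = 33.
Cut capacity 35 exceeds the max flow 33, so it is not minimum.

No — its capacity is 35, but the minimum cut has capacity 33.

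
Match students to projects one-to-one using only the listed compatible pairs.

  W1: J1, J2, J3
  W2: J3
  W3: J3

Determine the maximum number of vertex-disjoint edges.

2

Unit-capacity flow: source→left, listed edges, right→sink; max matching = max flow.
Augmenting path W1→J1 (+1); matched 1.
Augmenting path W2→J3 (+1); matched 2.
No augmenting path remains; maximum matching = 2.
König certificate: {W1, J3} is a vertex cover of size 2 (every listed pair touches it), so no matching can be larger.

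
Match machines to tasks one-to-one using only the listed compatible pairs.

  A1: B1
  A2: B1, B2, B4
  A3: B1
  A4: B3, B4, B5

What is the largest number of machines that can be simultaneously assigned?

Unit-capacity flow: source→left, listed edges, right→sink; max matching = max flow.
Augmenting path A1→B1 (+1); matched 1.
Augmenting path A2→B2 (+1); matched 2.
Augmenting path A4→B3 (+1); matched 3.
No augmenting path remains; maximum matching = 3.
König certificate: {A2, A4, B1} is a vertex cover of size 3 (every listed pair touches it), so no matching can be larger.

3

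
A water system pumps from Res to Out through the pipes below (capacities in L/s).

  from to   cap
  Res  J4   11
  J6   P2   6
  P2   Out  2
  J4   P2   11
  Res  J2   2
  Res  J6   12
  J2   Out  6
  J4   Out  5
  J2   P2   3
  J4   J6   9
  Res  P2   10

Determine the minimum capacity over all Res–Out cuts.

Augment Res→J2→Out: bottleneck 2, flow now 2.
Augment Res→J4→Out: bottleneck 5, flow now 7.
Augment Res→P2→Out: bottleneck 2, flow now 9.
No augmenting path remains; maximum flow = 9.
By max-flow min-cut, the minimum cut capacity equals the max flow.
In the residual graph, reachable from Res: {Res, J4, J6, P2}.
Min-cut edges: Res→J2 (2), J4→Out (5), P2→Out (2); capacity 2 + 5 + 2 = 9.

9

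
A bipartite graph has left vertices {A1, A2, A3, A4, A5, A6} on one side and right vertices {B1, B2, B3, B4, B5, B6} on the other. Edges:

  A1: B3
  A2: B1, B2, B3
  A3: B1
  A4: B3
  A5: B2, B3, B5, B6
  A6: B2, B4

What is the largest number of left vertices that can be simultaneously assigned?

5

Unit-capacity flow: source→left, listed edges, right→sink; max matching = max flow.
Augmenting path A1→B3 (+1); matched 1.
Augmenting path A2→B1 (+1); matched 2.
Augmenting path A5→B2 (+1); matched 3.
Augmenting path A6→B4 (+1); matched 4.
Augmenting path A3→B1→A2→B2→A5→B5 (+1); matched 5.
No augmenting path remains; maximum matching = 5.
König certificate: {A2, A3, A5, A6, B3} is a vertex cover of size 5 (every listed pair touches it), so no matching can be larger.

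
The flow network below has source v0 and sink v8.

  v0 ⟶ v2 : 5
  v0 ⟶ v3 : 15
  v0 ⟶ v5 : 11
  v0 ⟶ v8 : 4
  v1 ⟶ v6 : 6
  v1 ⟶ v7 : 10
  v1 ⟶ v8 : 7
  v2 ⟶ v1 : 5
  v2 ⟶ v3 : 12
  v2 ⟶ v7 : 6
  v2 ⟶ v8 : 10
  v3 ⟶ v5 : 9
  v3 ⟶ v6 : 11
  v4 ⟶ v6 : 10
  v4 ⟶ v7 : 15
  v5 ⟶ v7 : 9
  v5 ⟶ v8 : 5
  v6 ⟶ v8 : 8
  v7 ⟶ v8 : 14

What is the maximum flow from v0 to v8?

Augment v0→v8: bottleneck 4, flow now 4.
Augment v0→v2→v8: bottleneck 5, flow now 9.
Augment v0→v5→v8: bottleneck 5, flow now 14.
Augment v0→v3→v6→v8: bottleneck 8, flow now 22.
Augment v0→v5→v7→v8: bottleneck 6, flow now 28.
Augment v0→v3→v5→v7→v8: bottleneck 3, flow now 31.
No augmenting path remains; maximum flow = 31.
In the residual graph, reachable from v0: {v0, v3, v5, v6}.
Min-cut edges: v0→v2 (5), v0→v8 (4), v5→v7 (9), v5→v8 (5), v6→v8 (8); capacity 5 + 4 + 9 + 5 + 8 = 31.
This cut is saturated, so no flow can exceed 31.

31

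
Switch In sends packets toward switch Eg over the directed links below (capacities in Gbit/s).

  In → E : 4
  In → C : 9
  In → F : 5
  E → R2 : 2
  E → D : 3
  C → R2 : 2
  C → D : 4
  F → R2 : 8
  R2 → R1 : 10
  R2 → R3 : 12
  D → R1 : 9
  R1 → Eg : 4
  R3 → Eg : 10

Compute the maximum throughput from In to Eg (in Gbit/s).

Augment In→E→R2→R1→Eg: bottleneck 2, flow now 2.
Augment In→E→D→R1→Eg: bottleneck 2, flow now 4.
Augment In→C→R2→R3→Eg: bottleneck 2, flow now 6.
Augment In→F→R2→R3→Eg: bottleneck 5, flow now 11.
Augment In→C→D→R1→R2→R3→Eg: bottleneck 2, flow now 13. (uses reverse residual edge)
No augmenting path remains; maximum flow = 13.
In the residual graph, reachable from In: {In, E, C, D, R1}.
Min-cut edges: In→F (5), E→R2 (2), C→R2 (2), R1→Eg (4); capacity 5 + 2 + 2 + 4 = 13.
This cut is saturated, so no flow can exceed 13.

13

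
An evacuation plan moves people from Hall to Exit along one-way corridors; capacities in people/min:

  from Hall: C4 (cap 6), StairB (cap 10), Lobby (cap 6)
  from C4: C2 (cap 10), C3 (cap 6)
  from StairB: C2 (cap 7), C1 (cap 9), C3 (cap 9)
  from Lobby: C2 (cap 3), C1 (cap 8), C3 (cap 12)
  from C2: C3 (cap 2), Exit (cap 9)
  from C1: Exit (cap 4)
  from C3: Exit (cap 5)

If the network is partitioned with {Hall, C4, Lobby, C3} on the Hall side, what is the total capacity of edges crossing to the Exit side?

Edges leaving {Hall, C4, Lobby, C3}: Hall→StairB (10), C4→C2 (10), Lobby→C2 (3), Lobby→C1 (8), C3→Exit (5).
Cut capacity = 10 + 10 + 3 + 8 + 5 = 36.

36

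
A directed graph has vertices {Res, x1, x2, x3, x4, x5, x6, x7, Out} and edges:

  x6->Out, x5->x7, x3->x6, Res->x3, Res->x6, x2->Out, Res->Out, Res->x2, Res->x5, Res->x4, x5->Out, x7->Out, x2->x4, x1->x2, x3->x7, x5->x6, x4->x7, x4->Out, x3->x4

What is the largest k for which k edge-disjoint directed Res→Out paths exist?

Assign every edge capacity 1; by Menger, the answer equals the max flow.
Path Res→Out (+1); total 1.
Path Res→x2→Out (+1); total 2.
Path Res→x4→Out (+1); total 3.
Path Res→x5→Out (+1); total 4.
Path Res→x6→Out (+1); total 5.
Path Res→x3→x7→Out (+1); total 6.
No residual Res→Out path; max flow = 6.
Certifying cut of size 6: {Res→Out, Res→x2, Res→x3, Res→x4, Res→x5, Res→x6}.

6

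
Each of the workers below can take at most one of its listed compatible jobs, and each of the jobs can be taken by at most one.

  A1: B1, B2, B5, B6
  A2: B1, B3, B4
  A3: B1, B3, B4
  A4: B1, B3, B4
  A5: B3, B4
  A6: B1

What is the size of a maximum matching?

4

Unit-capacity flow: source→left, listed edges, right→sink; max matching = max flow.
Augmenting path A1→B1 (+1); matched 1.
Augmenting path A2→B3 (+1); matched 2.
Augmenting path A3→B4 (+1); matched 3.
Augmenting path A4→B1→A1→B2 (+1); matched 4.
No augmenting path remains; maximum matching = 4.
König certificate: {A1, B1, B3, B4} is a vertex cover of size 4 (every listed pair touches it), so no matching can be larger.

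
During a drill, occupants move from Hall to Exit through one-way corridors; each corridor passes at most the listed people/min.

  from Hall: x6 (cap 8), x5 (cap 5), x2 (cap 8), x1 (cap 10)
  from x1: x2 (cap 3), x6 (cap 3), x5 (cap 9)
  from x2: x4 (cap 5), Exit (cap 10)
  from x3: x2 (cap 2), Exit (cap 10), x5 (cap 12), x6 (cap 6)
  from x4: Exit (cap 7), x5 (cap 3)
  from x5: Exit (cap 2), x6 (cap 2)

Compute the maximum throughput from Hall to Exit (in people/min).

13

Augment Hall→x2→Exit: bottleneck 8, flow now 8.
Augment Hall→x5→Exit: bottleneck 2, flow now 10.
Augment Hall→x1→x2→Exit: bottleneck 2, flow now 12.
Augment Hall→x1→x2→x4→Exit: bottleneck 1, flow now 13.
No augmenting path remains; maximum flow = 13.
In the residual graph, reachable from Hall: {Hall, x1, x5, x6}.
Min-cut edges: Hall→x2 (8), x1→x2 (3), x5→Exit (2); capacity 8 + 3 + 2 = 13.
This cut is saturated, so no flow can exceed 13.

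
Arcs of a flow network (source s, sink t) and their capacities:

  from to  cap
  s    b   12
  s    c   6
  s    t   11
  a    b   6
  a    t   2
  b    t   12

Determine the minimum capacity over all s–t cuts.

23

Augment s→t: bottleneck 11, flow now 11.
Augment s→b→t: bottleneck 12, flow now 23.
No augmenting path remains; maximum flow = 23.
By max-flow min-cut, the minimum cut capacity equals the max flow.
In the residual graph, reachable from s: {s, c}.
Min-cut edges: s→b (12), s→t (11); capacity 12 + 11 = 23.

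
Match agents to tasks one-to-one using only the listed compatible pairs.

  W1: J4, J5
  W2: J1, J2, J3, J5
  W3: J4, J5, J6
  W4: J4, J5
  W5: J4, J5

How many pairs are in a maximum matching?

4

Unit-capacity flow: source→left, listed edges, right→sink; max matching = max flow.
Augmenting path W1→J4 (+1); matched 1.
Augmenting path W2→J1 (+1); matched 2.
Augmenting path W3→J5 (+1); matched 3.
Augmenting path W4→J5→W3→J6 (+1); matched 4.
No augmenting path remains; maximum matching = 4.
König certificate: {W2, W3, J4, J5} is a vertex cover of size 4 (every listed pair touches it), so no matching can be larger.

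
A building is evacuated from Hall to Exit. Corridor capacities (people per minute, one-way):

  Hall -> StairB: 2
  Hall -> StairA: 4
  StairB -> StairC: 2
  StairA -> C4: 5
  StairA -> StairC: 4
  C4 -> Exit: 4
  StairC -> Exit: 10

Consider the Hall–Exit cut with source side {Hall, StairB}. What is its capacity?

6

Edges leaving {Hall, StairB}: Hall→StairA (4), StairB→StairC (2).
Cut capacity = 4 + 2 = 6.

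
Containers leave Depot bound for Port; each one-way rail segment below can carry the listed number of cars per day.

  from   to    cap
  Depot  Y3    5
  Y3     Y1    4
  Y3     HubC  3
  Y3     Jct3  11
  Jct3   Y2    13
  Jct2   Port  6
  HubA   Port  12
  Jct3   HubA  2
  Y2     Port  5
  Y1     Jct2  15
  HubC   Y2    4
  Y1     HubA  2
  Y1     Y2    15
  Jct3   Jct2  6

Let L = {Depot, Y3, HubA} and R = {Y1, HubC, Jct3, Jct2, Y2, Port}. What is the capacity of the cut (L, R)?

30

Edges leaving {Depot, Y3, HubA}: Y3→Y1 (4), Y3→HubC (3), Y3→Jct3 (11), HubA→Port (12).
Cut capacity = 4 + 3 + 11 + 12 = 30.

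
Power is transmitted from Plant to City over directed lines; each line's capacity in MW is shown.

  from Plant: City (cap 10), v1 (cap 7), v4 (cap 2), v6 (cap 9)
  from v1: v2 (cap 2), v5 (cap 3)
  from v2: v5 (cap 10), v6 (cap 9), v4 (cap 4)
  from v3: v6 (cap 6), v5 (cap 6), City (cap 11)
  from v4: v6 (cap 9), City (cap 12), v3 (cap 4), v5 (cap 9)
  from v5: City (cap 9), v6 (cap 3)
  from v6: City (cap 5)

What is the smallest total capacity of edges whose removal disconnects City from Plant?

22

Augment Plant→City: bottleneck 10, flow now 10.
Augment Plant→v4→City: bottleneck 2, flow now 12.
Augment Plant→v6→City: bottleneck 5, flow now 17.
Augment Plant→v1→v5→City: bottleneck 3, flow now 20.
Augment Plant→v1→v2→v4→City: bottleneck 2, flow now 22.
No augmenting path remains; maximum flow = 22.
By max-flow min-cut, the minimum cut capacity equals the max flow.
In the residual graph, reachable from Plant: {Plant, v1, v6}.
Min-cut edges: Plant→v4 (2), Plant→City (10), v1→v2 (2), v1→v5 (3), v6→City (5); capacity 2 + 10 + 2 + 3 + 5 = 22.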